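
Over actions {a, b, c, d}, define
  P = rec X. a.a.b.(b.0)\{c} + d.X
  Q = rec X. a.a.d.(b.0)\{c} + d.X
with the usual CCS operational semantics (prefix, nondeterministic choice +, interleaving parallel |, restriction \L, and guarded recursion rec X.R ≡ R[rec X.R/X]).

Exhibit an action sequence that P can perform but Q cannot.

P's transition system — 5 states:
  s0 = rec X. a.a.b.(b.0)\{c} + d.X :: =a=> s1, =d=> s0
  s1 = a.b.(b.0)\{c} :: =a=> s2
  s2 = b.(b.0)\{c} :: =b=> s3
  s3 = (b.0)\{c} :: =b=> s4
  s4 = 0\{c} :: deadlocked
Q's transition system — 5 states:
  t0 = rec X. a.a.d.(b.0)\{c} + d.X :: =a=> t1, =d=> t0
  t1 = a.d.(b.0)\{c} :: =a=> t2
  t2 = d.(b.0)\{c} :: =d=> t3
  t3 = (b.0)\{c} :: =b=> t4
  t4 = 0\{c} :: deadlocked
Run σ = ⟨aab⟩ on P: start {s0}
  step 1 (a): {s1}
  step 2 (a): {s2}
  step 3 (b): {s3}
  ✓ P
Run σ = ⟨aab⟩ on Q: start {t0}
  step 1 (a): {t1}
  step 2 (a): {t2}
  step 3 (b): ∅ (Q stuck)

aab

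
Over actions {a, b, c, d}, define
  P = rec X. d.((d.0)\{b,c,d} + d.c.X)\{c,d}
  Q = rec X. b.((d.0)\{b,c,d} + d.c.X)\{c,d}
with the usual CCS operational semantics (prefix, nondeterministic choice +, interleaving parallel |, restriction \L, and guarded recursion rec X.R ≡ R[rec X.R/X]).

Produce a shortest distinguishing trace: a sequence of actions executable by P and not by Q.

Reachable graph of P (2 states):
  p0 = rec X. d.((d.0)\{b,c,d} + d.c.X)\{c,d} has moves =d=> p1
  p1 = ((d.0)\{b,c,d} + d.c.(rec X. d.((d.0)\{b,c,d} + d.c.X)\{c,d}))\{c,d} has moves deadlocked
Reachable graph of Q (2 states):
  q0 = rec X. b.((d.0)\{b,c,d} + d.c.X)\{c,d} has moves =b=> q1
  q1 = ((d.0)\{b,c,d} + d.c.(rec X. b.((d.0)\{b,c,d} + d.c.X)\{c,d}))\{c,d} has moves deadlocked
Executing d from P (initial set {p0}):
  after d @ step 1: {p1}
  — P admits the full trace.
Executing d from Q (initial set {q0}):
  after d @ step 1: ∅  — Q cannot continue

d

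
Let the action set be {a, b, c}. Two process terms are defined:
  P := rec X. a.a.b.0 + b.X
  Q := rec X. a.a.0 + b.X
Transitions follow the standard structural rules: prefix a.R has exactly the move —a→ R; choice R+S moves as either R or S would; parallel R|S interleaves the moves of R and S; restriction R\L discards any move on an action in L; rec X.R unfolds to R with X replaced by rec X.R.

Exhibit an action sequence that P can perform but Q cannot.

P's transition system — 4 states:
  m0 = rec X. a.a.b.0 + b.X has moves ··a··> m1, ··b··> m0
  m1 = a.b.0 has moves ··a··> m2
  m2 = b.0 has moves ··b··> m3
  m3 = 0 has moves (no moves)
Q's transition system — 3 states:
  n0 = rec X. a.a.0 + b.X has moves ··a··> n1, ··b··> n0
  n1 = a.0 has moves ··a··> n2
  n2 = 0 has moves (no moves)
Trace ⟨aab⟩ through P, begin at {m0}:
  step 1 (a): {m1}
  step 2 (a): {m2}
  step 3 (b): {m3}
  P completes σ.
Trace ⟨aab⟩ through Q, begin at {n0}:
  step 1 (a): {n1}
  step 2 (a): {n2}
  step 3 (b): no successor for Q

aab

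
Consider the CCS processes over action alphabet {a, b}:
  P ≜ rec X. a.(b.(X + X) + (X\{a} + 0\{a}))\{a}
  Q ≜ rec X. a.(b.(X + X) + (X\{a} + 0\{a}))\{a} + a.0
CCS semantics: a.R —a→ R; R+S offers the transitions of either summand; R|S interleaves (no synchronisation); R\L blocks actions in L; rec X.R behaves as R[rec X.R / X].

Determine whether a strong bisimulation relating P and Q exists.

Reachable graph of P (3 states):
  m0 = rec X. a.(b.(X + X) + (X\{a} + 0\{a}))\{a} → --a--▸ m1
  m1 = (b.((rec X. a.(b.(X + X) + (X\{a} + 0\{a}))\{a}) + (rec X. a.(b.(X + X) + (X\{a} + 0\{a}))\{a})) + ((rec X. a.(b.(X + X) + (X\{a} + 0\{a}))\{a})\{a} + 0\{a}))\{a} → --b--▸ m2
  m2 = ((rec X. a.(b.(X + X) + (X\{a} + 0\{a}))\{a}) + (rec X. a.(b.(X + X) + (X\{a} + 0\{a}))\{a}))\{a} → ∅
Reachable graph of Q (4 states):
  n0 = rec X. a.(b.(X + X) + (X\{a} + 0\{a}))\{a} + a.0 → --a--▸ n1, --a--▸ n2
  n1 = (b.((rec X. a.(b.(X + X) + (X\{a} + 0\{a}))\{a} + a.0) + (rec X. a.(b.(X + X) + (X\{a} + 0\{a}))\{a} + a.0)) + ((rec X. a.(b.(X + X) + (X\{a} + 0\{a}))\{a} + a.0)\{a} + 0\{a}))\{a} → --b--▸ n3
  n2 = 0 → ∅
  n3 = ((rec X. a.(b.(X + X) + (X\{a} + 0\{a}))\{a} + a.0) + (rec X. a.(b.(X + X) + (X\{a} + 0\{a}))\{a} + a.0))\{a} → ∅
Coarsest stable partition (strong bisimilarity classes):
  B0 = {m0}
  B1 = {m1, n1}
  B2 = {m2, n2, n3}
  B3 = {n0}
m0 ∈ B0, n0 ∈ B3 → different blocks

P ≁ Q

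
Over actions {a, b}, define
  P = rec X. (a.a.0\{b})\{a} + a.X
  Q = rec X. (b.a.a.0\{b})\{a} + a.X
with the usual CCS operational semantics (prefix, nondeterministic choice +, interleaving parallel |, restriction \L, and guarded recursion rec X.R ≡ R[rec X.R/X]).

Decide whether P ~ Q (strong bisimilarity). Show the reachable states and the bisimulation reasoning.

LTS(P): 1 reachable states
  s0 = rec X. (a.a.0\{b})\{a} + a.X has moves —a→ s0
LTS(Q): 2 reachable states
  t0 = rec X. (b.a.a.0\{b})\{a} + a.X has moves —a→ t0, —b→ t1
  t1 = (a.a.0\{b})\{a} has moves ∅
Bisimilarity quotient blocks:
  B0 = {s0}
  B1 = {t0}
  B2 = {t1}
s0 ∈ B0, t0 ∈ B1 → different blocks

not bisimilar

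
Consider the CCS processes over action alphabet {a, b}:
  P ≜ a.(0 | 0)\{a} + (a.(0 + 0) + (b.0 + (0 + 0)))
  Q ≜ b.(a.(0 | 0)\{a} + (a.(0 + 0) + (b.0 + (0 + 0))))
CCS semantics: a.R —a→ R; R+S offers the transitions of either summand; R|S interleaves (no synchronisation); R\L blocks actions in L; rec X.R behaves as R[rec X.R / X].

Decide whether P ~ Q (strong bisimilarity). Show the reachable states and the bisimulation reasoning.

P ≁ Q

P's transition system — 4 states:
  p0 = a.(0 | 0)\{a} + (a.(0 + 0) + (b.0 + (0 + 0))) ⊢ =a=> p1, =a=> p2, =b=> p3
  p1 = (0 | 0)\{a} ⊢ stopped
  p2 = 0 + 0 ⊢ stopped
  p3 = 0 ⊢ stopped
Q's transition system — 5 states:
  q0 = b.(a.(0 | 0)\{a} + (a.(0 + 0) + (b.0 + (0 + 0)))) ⊢ =b=> q1
  q1 = a.(0 | 0)\{a} + (a.(0 + 0) + (b.0 + (0 + 0))) ⊢ =a=> q2, =a=> q3, =b=> q4
  q2 = (0 | 0)\{a} ⊢ stopped
  q3 = 0 + 0 ⊢ stopped
  q4 = 0 ⊢ stopped
Bisimilarity quotient blocks:
  B0 = {p0, q1}
  B1 = {p1, p2, p3, q2, q3, q4}
  B2 = {q0}
p0 ∈ B0, q0 ∈ B2 → different blocks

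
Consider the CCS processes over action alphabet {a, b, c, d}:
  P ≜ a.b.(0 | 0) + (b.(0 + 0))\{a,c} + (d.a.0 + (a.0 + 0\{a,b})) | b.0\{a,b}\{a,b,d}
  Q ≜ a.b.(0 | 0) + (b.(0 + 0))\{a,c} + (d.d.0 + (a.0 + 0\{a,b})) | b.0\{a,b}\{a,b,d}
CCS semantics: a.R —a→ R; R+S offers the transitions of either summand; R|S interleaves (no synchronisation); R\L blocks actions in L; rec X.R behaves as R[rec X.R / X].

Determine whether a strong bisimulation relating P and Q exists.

P's transition system — 9 states:
  u0 = a.b.(0 | 0) + (b.(0 + 0))\{a,c} + (d.a.0 + (a.0 + 0\{a,b})) | b.0\{a,b}\{a,b,d} has moves -a-> u1, -a-> u2, -b-> u3, -b-> u4, -d-> u5
  u1 = 0 | b.0\{a,b}\{a,b,d} has moves -b-> u6
  u2 = b.(0 | 0) has moves -b-> u7
  u3 = (0 + 0)\{a,c} has moves stopped
  u4 = (d.a.0 + (a.0 + 0\{a,b})) | 0\{a,b}\{a,b,d} has moves -a-> u6, -d-> u8
  u5 = a.0 | b.0\{a,b}\{a,b,d} has moves -a-> u1, -b-> u8
  u6 = 0 | 0\{a,b}\{a,b,d} has moves stopped
  u7 = 0 | 0 has moves stopped
  u8 = a.0 | 0\{a,b}\{a,b,d} has moves -a-> u6
Q's transition system — 9 states:
  v0 = a.b.(0 | 0) + (b.(0 + 0))\{a,c} + (d.d.0 + (a.0 + 0\{a,b})) | b.0\{a,b}\{a,b,d} has moves -a-> v1, -a-> v2, -b-> v3, -b-> v4, -d-> v5
  v1 = 0 | b.0\{a,b}\{a,b,d} has moves -b-> v6
  v2 = b.(0 | 0) has moves -b-> v7
  v3 = (0 + 0)\{a,c} has moves stopped
  v4 = (d.d.0 + (a.0 + 0\{a,b})) | 0\{a,b}\{a,b,d} has moves -a-> v6, -d-> v8
  v5 = d.0 | b.0\{a,b}\{a,b,d} has moves -b-> v8, -d-> v1
  v6 = 0 | 0\{a,b}\{a,b,d} has moves stopped
  v7 = 0 | 0 has moves stopped
  v8 = d.0 | 0\{a,b}\{a,b,d} has moves -d-> v6
Bisimilarity quotient blocks:
  B0 = {u0}
  B1 = {u1, u2, v1, v2}
  B2 = {u3, u6, u7, v3, v6, v7}
  B3 = {u5}
  B4 = {u8}
  B5 = {u4}
  B6 = {v0}
  B7 = {v4}
  B8 = {v8}
  B9 = {v5}
u0 ∈ B0, v0 ∈ B6 → different blocks

not bisimilar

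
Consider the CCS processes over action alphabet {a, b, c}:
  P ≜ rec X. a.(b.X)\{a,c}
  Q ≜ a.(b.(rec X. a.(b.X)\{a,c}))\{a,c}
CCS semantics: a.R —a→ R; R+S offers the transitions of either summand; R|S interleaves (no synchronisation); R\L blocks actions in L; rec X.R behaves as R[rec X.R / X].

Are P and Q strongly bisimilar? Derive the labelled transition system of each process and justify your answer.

bisimilar

LTS(P): 3 reachable states
  m0 = rec X. a.(b.X)\{a,c} ⊢ ··a··> m1
  m1 = (b.(rec X. a.(b.X)\{a,c}))\{a,c} ⊢ ··b··> m2
  m2 = (rec X. a.(b.X)\{a,c})\{a,c} ⊢ (no moves)
LTS(Q): 3 reachable states
  n0 = a.(b.(rec X. a.(b.X)\{a,c}))\{a,c} ⊢ ··a··> n1
  n1 = (b.(rec X. a.(b.X)\{a,c}))\{a,c} ⊢ ··b··> n2
  n2 = (rec X. a.(b.X)\{a,c})\{a,c} ⊢ (no moves)
Coarsest stable partition (strong bisimilarity classes):
  B0 = {m0, n0}
  B1 = {m1, n1}
  B2 = {m2, n2}
m0 ∈ B0, n0 ∈ B0 → same block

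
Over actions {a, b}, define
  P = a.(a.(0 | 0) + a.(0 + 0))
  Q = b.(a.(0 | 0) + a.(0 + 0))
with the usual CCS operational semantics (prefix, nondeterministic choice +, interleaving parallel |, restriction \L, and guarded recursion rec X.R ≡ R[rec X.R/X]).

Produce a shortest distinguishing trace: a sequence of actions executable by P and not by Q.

Reachable graph of P (4 states):
  s0 = a.(a.(0 | 0) + a.(0 + 0)) has moves —a→ s1
  s1 = a.(0 | 0) + a.(0 + 0) has moves —a→ s2, —a→ s3
  s2 = 0 + 0 has moves (no moves)
  s3 = 0 | 0 has moves (no moves)
Reachable graph of Q (4 states):
  t0 = b.(a.(0 | 0) + a.(0 + 0)) has moves —b→ t1
  t1 = a.(0 | 0) + a.(0 + 0) has moves —a→ t2, —a→ t3
  t2 = 0 + 0 has moves (no moves)
  t3 = 0 | 0 has moves (no moves)
Trace ⟨a⟩ through P, begin at {s0}:
  after a @ step 1: {s1}
  ✓ P
Trace ⟨a⟩ through Q, begin at {t0}:
  after a @ step 1: ∅ (Q stuck)

a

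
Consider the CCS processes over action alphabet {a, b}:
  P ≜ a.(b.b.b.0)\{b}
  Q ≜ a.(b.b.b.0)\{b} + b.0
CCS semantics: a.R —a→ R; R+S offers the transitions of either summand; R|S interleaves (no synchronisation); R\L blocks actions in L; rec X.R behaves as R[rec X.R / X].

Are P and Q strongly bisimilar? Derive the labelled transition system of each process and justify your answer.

P ≁ Q

Reachable graph of P (2 states):
  u0 = a.(b.b.b.0)\{b} → --a--▸ u1
  u1 = (b.b.b.0)\{b} → ∅
Reachable graph of Q (3 states):
  v0 = a.(b.b.b.0)\{b} + b.0 → --a--▸ v1, --b--▸ v2
  v1 = (b.b.b.0)\{b} → ∅
  v2 = 0 → ∅
Coarsest stable partition (strong bisimilarity classes):
  B0 = {u0}
  B1 = {u1, v1, v2}
  B2 = {v0}
u0 ∈ B0, v0 ∈ B2 → different blocks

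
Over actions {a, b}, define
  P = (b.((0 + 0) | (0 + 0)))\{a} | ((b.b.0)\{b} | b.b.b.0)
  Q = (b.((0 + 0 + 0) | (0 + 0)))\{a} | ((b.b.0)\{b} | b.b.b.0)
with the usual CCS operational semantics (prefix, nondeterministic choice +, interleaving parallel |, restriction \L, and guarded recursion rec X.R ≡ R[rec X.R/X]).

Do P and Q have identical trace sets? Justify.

P's transition system — 8 states:
  m0 = (b.((0 + 0) | (0 + 0)))\{a} | ((b.b.0)\{b} | b.b.b.0) ⊢ ··b··> m1, ··b··> m2
  m1 = ((0 + 0) | (0 + 0))\{a} | ((b.b.0)\{b} | b.b.b.0) ⊢ ··b··> m3
  m2 = (b.((0 + 0) | (0 + 0)))\{a} | ((b.b.0)\{b} | b.b.0) ⊢ ··b··> m3, ··b··> m4
  m3 = ((0 + 0) | (0 + 0))\{a} | ((b.b.0)\{b} | b.b.0) ⊢ ··b··> m5
  m4 = (b.((0 + 0) | (0 + 0)))\{a} | ((b.b.0)\{b} | b.0) ⊢ ··b··> m5, ··b··> m6
  m5 = ((0 + 0) | (0 + 0))\{a} | ((b.b.0)\{b} | b.0) ⊢ ··b··> m7
  m6 = (b.((0 + 0) | (0 + 0)))\{a} | ((b.b.0)\{b} | 0) ⊢ ··b··> m7
  m7 = ((0 + 0) | (0 + 0))\{a} | ((b.b.0)\{b} | 0) ⊢ deadlocked
Q's transition system — 8 states:
  n0 = (b.((0 + 0 + 0) | (0 + 0)))\{a} | ((b.b.0)\{b} | b.b.b.0) ⊢ ··b··> n1, ··b··> n2
  n1 = ((0 + 0 + 0) | (0 + 0))\{a} | ((b.b.0)\{b} | b.b.b.0) ⊢ ··b··> n3
  n2 = (b.((0 + 0 + 0) | (0 + 0)))\{a} | ((b.b.0)\{b} | b.b.0) ⊢ ··b··> n3, ··b··> n4
  n3 = ((0 + 0 + 0) | (0 + 0))\{a} | ((b.b.0)\{b} | b.b.0) ⊢ ··b··> n5
  n4 = (b.((0 + 0 + 0) | (0 + 0)))\{a} | ((b.b.0)\{b} | b.0) ⊢ ··b··> n5, ··b··> n6
  n5 = ((0 + 0 + 0) | (0 + 0))\{a} | ((b.b.0)\{b} | b.0) ⊢ ··b··> n7
  n6 = (b.((0 + 0 + 0) | (0 + 0)))\{a} | ((b.b.0)\{b} | 0) ⊢ ··b··> n7
  n7 = ((0 + 0 + 0) | (0 + 0))\{a} | ((b.b.0)\{b} | 0) ⊢ deadlocked
Coarsest stable partition (strong bisimilarity classes):
  B0 = {m0, n0}
  B1 = {m1, m2, n1, n2}
  B2 = {m3, m4, n3, n4}
  B3 = {m5, m6, n5, n6}
  B4 = {m7, n7}
m0 ∈ B0, n0 ∈ B0 → same block
Bisimilar ⇒ trace-equivalent.

YES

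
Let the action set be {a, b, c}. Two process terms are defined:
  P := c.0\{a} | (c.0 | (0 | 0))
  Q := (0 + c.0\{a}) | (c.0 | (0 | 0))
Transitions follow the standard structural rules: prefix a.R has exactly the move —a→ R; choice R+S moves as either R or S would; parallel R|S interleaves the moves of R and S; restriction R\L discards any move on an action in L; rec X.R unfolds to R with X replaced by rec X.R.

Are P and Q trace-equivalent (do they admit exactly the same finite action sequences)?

Reachable graph of P (4 states):
  s0 = c.0\{a} | (c.0 | (0 | 0)) → —c→ s1, —c→ s2
  s1 = 0\{a} | (c.0 | (0 | 0)) → —c→ s3
  s2 = c.0\{a} | (0 | (0 | 0)) → —c→ s3
  s3 = 0\{a} | (0 | (0 | 0)) → (no moves)
Reachable graph of Q (4 states):
  t0 = (0 + c.0\{a}) | (c.0 | (0 | 0)) → —c→ t1, —c→ t2
  t1 = (0 + c.0\{a}) | (0 | (0 | 0)) → —c→ t3
  t2 = 0\{a} | (c.0 | (0 | 0)) → —c→ t3
  t3 = 0\{a} | (0 | (0 | 0)) → (no moves)
Partition-refinement fixed point:
  B0 = {s0, t0}
  B1 = {s1, s2, t1, t2}
  B2 = {s3, t3}
s0 ∈ B0, t0 ∈ B0 → same block
Bisimilar ⇒ trace-equivalent.

traces(P) = traces(Q)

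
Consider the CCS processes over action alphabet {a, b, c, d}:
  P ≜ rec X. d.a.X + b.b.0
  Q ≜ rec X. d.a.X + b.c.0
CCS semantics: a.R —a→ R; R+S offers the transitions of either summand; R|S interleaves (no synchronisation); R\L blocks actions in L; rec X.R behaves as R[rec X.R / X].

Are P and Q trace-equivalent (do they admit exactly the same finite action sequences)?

P's transition system — 4 states:
  u0 = rec X. d.a.X + b.b.0 → --b--▸ u1, --d--▸ u2
  u1 = b.0 → --b--▸ u3
  u2 = a.(rec X. d.a.X + b.b.0) → --a--▸ u0
  u3 = 0 → ∅
Q's transition system — 4 states:
  v0 = rec X. d.a.X + b.c.0 → --b--▸ v1, --d--▸ v2
  v1 = c.0 → --c--▸ v3
  v2 = a.(rec X. d.a.X + b.c.0) → --a--▸ v0
  v3 = 0 → ∅
Trace ⟨bb⟩ through P, begin at {u0}:
  step 1 (b): {u1}
  step 2 (b): {u3}
  — P admits the full trace.
Trace ⟨bb⟩ through Q, begin at {v0}:
  step 1 (b): {v1}
  step 2 (b): ∅ (Q stuck)

traces(P) ≠ traces(Q) — witness ⟨bb⟩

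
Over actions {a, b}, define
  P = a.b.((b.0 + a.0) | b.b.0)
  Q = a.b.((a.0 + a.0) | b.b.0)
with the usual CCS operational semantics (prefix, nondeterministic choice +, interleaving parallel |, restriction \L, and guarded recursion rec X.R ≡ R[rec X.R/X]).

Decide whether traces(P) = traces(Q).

Reachable graph of P (8 states):
  s0 = a.b.((b.0 + a.0) | b.b.0) :: =a=> s1
  s1 = b.((b.0 + a.0) | b.b.0) :: =b=> s2
  s2 = (b.0 + a.0) | b.b.0 :: =a=> s3, =b=> s3, =b=> s4
  s3 = 0 | b.b.0 :: =b=> s5
  s4 = (b.0 + a.0) | b.0 :: =a=> s5, =b=> s5, =b=> s6
  s5 = 0 | b.0 :: =b=> s7
  s6 = (b.0 + a.0) | 0 :: =a=> s7, =b=> s7
  s7 = 0 | 0 :: ·
Reachable graph of Q (8 states):
  t0 = a.b.((a.0 + a.0) | b.b.0) :: =a=> t1
  t1 = b.((a.0 + a.0) | b.b.0) :: =b=> t2
  t2 = (a.0 + a.0) | b.b.0 :: =a=> t3, =b=> t4
  t3 = 0 | b.b.0 :: =b=> t5
  t4 = (a.0 + a.0) | b.0 :: =a=> t5, =b=> t6
  t5 = 0 | b.0 :: =b=> t7
  t6 = (a.0 + a.0) | 0 :: =a=> t7
  t7 = 0 | 0 :: ·
Executing abbbb from P (initial set {s0}):
  [1] a ⇒ {s1}
  [2] b ⇒ {s2}
  [3] b ⇒ {s3, s4}
  [4] b ⇒ {s5, s6}
  [5] b ⇒ {s7}
  — P admits the full trace.
Executing abbbb from Q (initial set {t0}):
  [1] a ⇒ {t1}
  [2] b ⇒ {t2}
  [3] b ⇒ {t4}
  [4] b ⇒ {t6}
  [5] b ⇒ ∅ (Q stuck)

traces(P) ≠ traces(Q) — witness ⟨abbbb⟩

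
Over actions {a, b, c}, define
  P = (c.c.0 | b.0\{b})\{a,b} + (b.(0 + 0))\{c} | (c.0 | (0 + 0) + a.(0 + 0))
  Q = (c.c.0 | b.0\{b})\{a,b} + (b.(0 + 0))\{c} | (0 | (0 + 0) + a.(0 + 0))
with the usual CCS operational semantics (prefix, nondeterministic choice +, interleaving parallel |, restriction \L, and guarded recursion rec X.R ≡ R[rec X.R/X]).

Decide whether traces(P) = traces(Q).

trace-distinct — witness ⟨bc⟩

P's transition system — 8 states:
  m0 = (c.c.0 | b.0\{b})\{a,b} + (b.(0 + 0))\{c} | (c.0 | (0 + 0) + a.(0 + 0)) ⊢ ··a··> m1, ··b··> m2, ··c··> m3, ··c··> m4
  m1 = (b.(0 + 0))\{c} | (0 + 0) ⊢ ··b··> m5
  m2 = (0 + 0)\{c} | (c.0 | (0 + 0) + a.(0 + 0)) ⊢ ··a··> m5, ··c··> m6
  m3 = (b.(0 + 0))\{c} | (0 | (0 + 0)) ⊢ ··b··> m6
  m4 = (c.0 | b.0\{b})\{a,b} ⊢ ··c··> m7
  m5 = (0 + 0)\{c} | (0 + 0) ⊢ (no moves)
  m6 = (0 + 0)\{c} | (0 | (0 + 0)) ⊢ (no moves)
  m7 = (0 | b.0\{b})\{a,b} ⊢ (no moves)
Q's transition system — 6 states:
  n0 = (c.c.0 | b.0\{b})\{a,b} + (b.(0 + 0))\{c} | (0 | (0 + 0) + a.(0 + 0)) ⊢ ··a··> n1, ··b··> n2, ··c··> n3
  n1 = (b.(0 + 0))\{c} | (0 + 0) ⊢ ··b··> n4
  n2 = (0 + 0)\{c} | (0 | (0 + 0) + a.(0 + 0)) ⊢ ··a··> n4
  n3 = (c.0 | b.0\{b})\{a,b} ⊢ ··c··> n5
  n4 = (0 + 0)\{c} | (0 + 0) ⊢ (no moves)
  n5 = (0 | b.0\{b})\{a,b} ⊢ (no moves)
Executing bc from P (initial set {m0}):
  step 1 (b): {m2}
  step 2 (c): {m6}
  — P admits the full trace.
Executing bc from Q (initial set {n0}):
  step 1 (b): {n2}
  step 2 (c): no successor for Q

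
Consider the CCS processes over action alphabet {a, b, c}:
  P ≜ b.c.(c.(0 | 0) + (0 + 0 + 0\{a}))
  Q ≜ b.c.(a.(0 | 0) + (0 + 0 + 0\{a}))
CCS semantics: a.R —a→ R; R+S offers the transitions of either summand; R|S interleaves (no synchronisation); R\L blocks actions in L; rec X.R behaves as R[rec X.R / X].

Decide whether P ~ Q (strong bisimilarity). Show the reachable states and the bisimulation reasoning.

Reachable graph of P (4 states):
  p0 = b.c.(c.(0 | 0) + (0 + 0 + 0\{a})) :: —b→ p1
  p1 = c.(c.(0 | 0) + (0 + 0 + 0\{a})) :: —c→ p2
  p2 = c.(0 | 0) + (0 + 0 + 0\{a}) :: —c→ p3
  p3 = 0 | 0 :: ·
Reachable graph of Q (4 states):
  q0 = b.c.(a.(0 | 0) + (0 + 0 + 0\{a})) :: —b→ q1
  q1 = c.(a.(0 | 0) + (0 + 0 + 0\{a})) :: —c→ q2
  q2 = a.(0 | 0) + (0 + 0 + 0\{a}) :: —a→ q3
  q3 = 0 | 0 :: ·
Partition-refinement fixed point:
  B0 = {p0}
  B1 = {p1}
  B2 = {p2}
  B3 = {p3, q3}
  B4 = {q0}
  B5 = {q1}
  B6 = {q2}
p0 ∈ B0, q0 ∈ B4 → different blocks

NO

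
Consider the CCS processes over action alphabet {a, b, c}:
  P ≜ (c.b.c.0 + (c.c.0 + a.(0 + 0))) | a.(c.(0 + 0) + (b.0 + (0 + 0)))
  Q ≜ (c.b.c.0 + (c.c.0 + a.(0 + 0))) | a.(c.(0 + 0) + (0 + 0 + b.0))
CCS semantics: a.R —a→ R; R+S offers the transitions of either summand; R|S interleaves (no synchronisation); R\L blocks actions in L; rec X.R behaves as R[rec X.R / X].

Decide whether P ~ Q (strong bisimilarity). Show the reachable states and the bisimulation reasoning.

P's transition system — 20 states:
  u0 = (c.b.c.0 + (c.c.0 + a.(0 + 0))) | a.(c.(0 + 0) + (b.0 + (0 + 0))) | —a→ u1, —a→ u2, —c→ u3, —c→ u4
  u1 = (0 + 0) | a.(c.(0 + 0) + (b.0 + (0 + 0))) | —a→ u5
  u2 = (c.b.c.0 + (c.c.0 + a.(0 + 0))) | (c.(0 + 0) + (b.0 + (0 + 0))) | —a→ u5, —b→ u6, —c→ u7, —c→ u8, —c→ u9
  u3 = b.c.0 | a.(c.(0 + 0) + (b.0 + (0 + 0))) | —a→ u8, —b→ u4
  u4 = c.0 | a.(c.(0 + 0) + (b.0 + (0 + 0))) | —a→ u9, —c→ u10
  u5 = (0 + 0) | (c.(0 + 0) + (b.0 + (0 + 0))) | —b→ u11, —c→ u12
  u6 = (c.b.c.0 + (c.c.0 + a.(0 + 0))) | 0 | —a→ u11, —c→ u13, —c→ u14
  u7 = (c.b.c.0 + (c.c.0 + a.(0 + 0))) | (0 + 0) | —a→ u12, —c→ u15, —c→ u16
  u8 = b.c.0 | (c.(0 + 0) + (b.0 + (0 + 0))) | —b→ u13, —b→ u9, —c→ u15
  u9 = c.0 | (c.(0 + 0) + (b.0 + (0 + 0))) | —b→ u14, —c→ u16, —c→ u17
  u10 = 0 | a.(c.(0 + 0) + (b.0 + (0 + 0))) | —a→ u17
  u11 = (0 + 0) | 0 | (no moves)
  u12 = (0 + 0) | (0 + 0) | (no moves)
  u13 = b.c.0 | 0 | —b→ u14
  u14 = c.0 | 0 | —c→ u18
  u15 = b.c.0 | (0 + 0) | —b→ u16
  u16 = c.0 | (0 + 0) | —c→ u19
  u17 = 0 | (c.(0 + 0) + (b.0 + (0 + 0))) | —b→ u18, —c→ u19
  u18 = 0 | 0 | (no moves)
  u19 = 0 | (0 + 0) | (no moves)
Q's transition system — 20 states:
  v0 = (c.b.c.0 + (c.c.0 + a.(0 + 0))) | a.(c.(0 + 0) + (0 + 0 + b.0)) | —a→ v1, —a→ v2, —c→ v3, —c→ v4
  v1 = (0 + 0) | a.(c.(0 + 0) + (0 + 0 + b.0)) | —a→ v5
  v2 = (c.b.c.0 + (c.c.0 + a.(0 + 0))) | (c.(0 + 0) + (0 + 0 + b.0)) | —a→ v5, —b→ v6, —c→ v7, —c→ v8, —c→ v9
  v3 = b.c.0 | a.(c.(0 + 0) + (0 + 0 + b.0)) | —a→ v8, —b→ v4
  v4 = c.0 | a.(c.(0 + 0) + (0 + 0 + b.0)) | —a→ v9, —c→ v10
  v5 = (0 + 0) | (c.(0 + 0) + (0 + 0 + b.0)) | —b→ v11, —c→ v12
  v6 = (c.b.c.0 + (c.c.0 + a.(0 + 0))) | 0 | —a→ v11, —c→ v13, —c→ v14
  v7 = (c.b.c.0 + (c.c.0 + a.(0 + 0))) | (0 + 0) | —a→ v12, —c→ v15, —c→ v16
  v8 = b.c.0 | (c.(0 + 0) + (0 + 0 + b.0)) | —b→ v13, —b→ v9, —c→ v15
  v9 = c.0 | (c.(0 + 0) + (0 + 0 + b.0)) | —b→ v14, —c→ v16, —c→ v17
  v10 = 0 | a.(c.(0 + 0) + (0 + 0 + b.0)) | —a→ v17
  v11 = (0 + 0) | 0 | (no moves)
  v12 = (0 + 0) | (0 + 0) | (no moves)
  v13 = b.c.0 | 0 | —b→ v14
  v14 = c.0 | 0 | —c→ v18
  v15 = b.c.0 | (0 + 0) | —b→ v16
  v16 = c.0 | (0 + 0) | —c→ v19
  v17 = 0 | (c.(0 + 0) + (0 + 0 + b.0)) | —b→ v18, —c→ v19
  v18 = 0 | 0 | (no moves)
  v19 = 0 | (0 + 0) | (no moves)
Bisimilarity quotient blocks:
  B0 = {u0, v0}
  B1 = {u3, v3}
  B2 = {u8, v8}
  B3 = {u9, v9}
  B4 = {u14, u16, v14, v16}
  B5 = {u11, u12, u18, u19, v11, v12, v18, v19}
  B6 = {u17, u5, v17, v5}
  B7 = {u13, u15, v13, v15}
  B8 = {u4, v4}
  B9 = {u1, u10, v1, v10}
  B10 = {u2, v2}
  B11 = {u6, u7, v6, v7}
u0 ∈ B0, v0 ∈ B0 → same block

bisimilar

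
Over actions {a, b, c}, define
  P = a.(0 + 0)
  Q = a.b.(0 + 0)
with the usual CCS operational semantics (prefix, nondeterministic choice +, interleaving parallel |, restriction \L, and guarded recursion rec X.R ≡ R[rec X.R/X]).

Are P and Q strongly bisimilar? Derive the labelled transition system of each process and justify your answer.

NO

Reachable graph of P (2 states):
  u0 = a.(0 + 0) ⊢ —a→ u1
  u1 = 0 + 0 ⊢ deadlocked
Reachable graph of Q (3 states):
  v0 = a.b.(0 + 0) ⊢ —a→ v1
  v1 = b.(0 + 0) ⊢ —b→ v2
  v2 = 0 + 0 ⊢ deadlocked
Bisimilarity quotient blocks:
  B0 = {u0}
  B1 = {u1, v2}
  B2 = {v0}
  B3 = {v1}
u0 ∈ B0, v0 ∈ B2 → different blocks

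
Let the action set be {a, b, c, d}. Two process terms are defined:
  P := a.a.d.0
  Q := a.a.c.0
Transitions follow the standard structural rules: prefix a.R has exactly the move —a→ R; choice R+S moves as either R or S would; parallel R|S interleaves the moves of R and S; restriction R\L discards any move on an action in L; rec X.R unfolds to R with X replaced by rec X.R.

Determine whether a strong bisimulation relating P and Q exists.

not bisimilar

P's transition system — 4 states:
  p0 = a.a.d.0 has moves --a--▸ p1
  p1 = a.d.0 has moves --a--▸ p2
  p2 = d.0 has moves --d--▸ p3
  p3 = 0 has moves (no moves)
Q's transition system — 4 states:
  q0 = a.a.c.0 has moves --a--▸ q1
  q1 = a.c.0 has moves --a--▸ q2
  q2 = c.0 has moves --c--▸ q3
  q3 = 0 has moves (no moves)
Bisimilarity quotient blocks:
  B0 = {p0}
  B1 = {p1}
  B2 = {p2}
  B3 = {p3, q3}
  B4 = {q0}
  B5 = {q1}
  B6 = {q2}
p0 ∈ B0, q0 ∈ B4 → different blocks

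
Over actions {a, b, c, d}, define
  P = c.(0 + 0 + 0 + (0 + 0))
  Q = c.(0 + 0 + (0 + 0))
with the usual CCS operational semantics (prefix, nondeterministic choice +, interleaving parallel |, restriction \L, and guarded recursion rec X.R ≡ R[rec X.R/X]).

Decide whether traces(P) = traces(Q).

traces(P) = traces(Q)

P's transition system — 2 states:
  u0 = c.(0 + 0 + 0 + (0 + 0)) ⊢ ··c··> u1
  u1 = 0 + 0 + 0 + (0 + 0) ⊢ (no moves)
Q's transition system — 2 states:
  v0 = c.(0 + 0 + (0 + 0)) ⊢ ··c··> v1
  v1 = 0 + 0 + (0 + 0) ⊢ (no moves)
Bisimilarity quotient blocks:
  B0 = {u0, v0}
  B1 = {u1, v1}
u0 ∈ B0, v0 ∈ B0 → same block
Bisimilar ⇒ trace-equivalent.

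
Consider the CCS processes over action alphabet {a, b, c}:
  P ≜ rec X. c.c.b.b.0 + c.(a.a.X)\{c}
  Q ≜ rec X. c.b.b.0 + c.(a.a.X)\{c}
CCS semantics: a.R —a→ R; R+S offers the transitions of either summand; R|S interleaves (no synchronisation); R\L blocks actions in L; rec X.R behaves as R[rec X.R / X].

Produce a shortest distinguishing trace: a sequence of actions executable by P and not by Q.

P's transition system — 8 states:
  s0 = rec X. c.c.b.b.0 + c.(a.a.X)\{c} | =c=> s1, =c=> s2
  s1 = (a.a.(rec X. c.c.b.b.0 + c.(a.a.X)\{c}))\{c} | =a=> s3
  s2 = c.b.b.0 | =c=> s4
  s3 = (a.(rec X. c.c.b.b.0 + c.(a.a.X)\{c}))\{c} | =a=> s5
  s4 = b.b.0 | =b=> s6
  s5 = (rec X. c.c.b.b.0 + c.(a.a.X)\{c})\{c} | ∅
  s6 = b.0 | =b=> s7
  s7 = 0 | ∅
Q's transition system — 7 states:
  t0 = rec X. c.b.b.0 + c.(a.a.X)\{c} | =c=> t1, =c=> t2
  t1 = (a.a.(rec X. c.b.b.0 + c.(a.a.X)\{c}))\{c} | =a=> t3
  t2 = b.b.0 | =b=> t4
  t3 = (a.(rec X. c.b.b.0 + c.(a.a.X)\{c}))\{c} | =a=> t5
  t4 = b.0 | =b=> t6
  t5 = (rec X. c.b.b.0 + c.(a.a.X)\{c})\{c} | ∅
  t6 = 0 | ∅
Executing cc from P (initial set {s0}):
  [1] c ⇒ {s1, s2}
  [2] c ⇒ {s4}
  ✓ P
Executing cc from Q (initial set {t0}):
  [1] c ⇒ {t1, t2}
  [2] c ⇒ ∅  — Q cannot continue

cc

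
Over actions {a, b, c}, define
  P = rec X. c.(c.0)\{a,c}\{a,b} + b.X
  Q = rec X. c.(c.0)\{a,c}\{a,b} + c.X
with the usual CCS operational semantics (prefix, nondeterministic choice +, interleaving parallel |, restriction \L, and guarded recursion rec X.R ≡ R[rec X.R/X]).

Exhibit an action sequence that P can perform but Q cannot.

Reachable graph of P (2 states):
  s0 = rec X. c.(c.0)\{a,c}\{a,b} + b.X → =b=> s0, =c=> s1
  s1 = (c.0)\{a,c}\{a,b} → ·
Reachable graph of Q (2 states):
  t0 = rec X. c.(c.0)\{a,c}\{a,b} + c.X → =c=> t0, =c=> t1
  t1 = (c.0)\{a,c}\{a,b} → ·
Executing b from P (initial set {s0}):
  step 1 (b): {s0}
  P completes σ.
Executing b from Q (initial set {t0}):
  step 1 (b): ∅  — Q cannot continue

b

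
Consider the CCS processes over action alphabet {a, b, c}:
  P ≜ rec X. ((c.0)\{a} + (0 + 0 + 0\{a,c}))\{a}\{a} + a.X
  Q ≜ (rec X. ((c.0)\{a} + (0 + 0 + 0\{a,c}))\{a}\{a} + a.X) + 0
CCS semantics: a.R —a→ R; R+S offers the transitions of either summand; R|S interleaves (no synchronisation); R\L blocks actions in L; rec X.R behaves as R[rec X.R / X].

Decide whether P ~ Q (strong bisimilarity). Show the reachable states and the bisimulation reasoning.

LTS(P): 2 reachable states
  u0 = rec X. ((c.0)\{a} + (0 + 0 + 0\{a,c}))\{a}\{a} + a.X :: =a=> u0, =c=> u1
  u1 = 0\{a}\{a}\{a} :: ·
LTS(Q): 3 reachable states
  v0 = (rec X. ((c.0)\{a} + (0 + 0 + 0\{a,c}))\{a}\{a} + a.X) + 0 :: =a=> v1, =c=> v2
  v1 = rec X. ((c.0)\{a} + (0 + 0 + 0\{a,c}))\{a}\{a} + a.X :: =a=> v1, =c=> v2
  v2 = 0\{a}\{a}\{a} :: ·
Coarsest stable partition (strong bisimilarity classes):
  B0 = {u0, v0, v1}
  B1 = {u1, v2}
u0 ∈ B0, v0 ∈ B0 → same block

bisimilar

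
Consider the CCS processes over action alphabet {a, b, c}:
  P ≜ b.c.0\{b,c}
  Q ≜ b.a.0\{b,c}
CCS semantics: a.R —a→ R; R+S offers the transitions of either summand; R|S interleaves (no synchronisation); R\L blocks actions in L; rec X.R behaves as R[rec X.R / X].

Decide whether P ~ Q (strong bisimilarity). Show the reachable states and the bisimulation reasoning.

NO

P's transition system — 3 states:
  m0 = b.c.0\{b,c} :: ··b··> m1
  m1 = c.0\{b,c} :: ··c··> m2
  m2 = 0\{b,c} :: deadlocked
Q's transition system — 3 states:
  n0 = b.a.0\{b,c} :: ··b··> n1
  n1 = a.0\{b,c} :: ··a··> n2
  n2 = 0\{b,c} :: deadlocked
Bisimilarity quotient blocks:
  B0 = {m0}
  B1 = {m1}
  B2 = {m2, n2}
  B3 = {n0}
  B4 = {n1}
m0 ∈ B0, n0 ∈ B3 → different blocks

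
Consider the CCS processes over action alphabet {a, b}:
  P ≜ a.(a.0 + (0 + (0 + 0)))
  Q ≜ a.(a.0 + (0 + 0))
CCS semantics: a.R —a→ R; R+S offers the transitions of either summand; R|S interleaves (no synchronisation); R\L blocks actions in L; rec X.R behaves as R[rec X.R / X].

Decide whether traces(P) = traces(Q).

P's transition system — 3 states:
  s0 = a.(a.0 + (0 + (0 + 0))) ⊢ -a-> s1
  s1 = a.0 + (0 + (0 + 0)) ⊢ -a-> s2
  s2 = 0 ⊢ ∅
Q's transition system — 3 states:
  t0 = a.(a.0 + (0 + 0)) ⊢ -a-> t1
  t1 = a.0 + (0 + 0) ⊢ -a-> t2
  t2 = 0 ⊢ ∅
Partition-refinement fixed point:
  B0 = {s0, t0}
  B1 = {s1, t1}
  B2 = {s2, t2}
s0 ∈ B0, t0 ∈ B0 → same block
Bisimilar ⇒ trace-equivalent.

trace-equivalent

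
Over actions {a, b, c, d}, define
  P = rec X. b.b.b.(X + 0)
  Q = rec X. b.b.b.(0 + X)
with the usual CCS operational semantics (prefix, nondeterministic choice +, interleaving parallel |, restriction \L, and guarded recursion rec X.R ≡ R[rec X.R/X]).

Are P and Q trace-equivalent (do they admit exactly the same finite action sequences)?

LTS(P): 4 reachable states
  p0 = rec X. b.b.b.(X + 0) ⊢ ··b··> p1
  p1 = b.b.((rec X. b.b.b.(X + 0)) + 0) ⊢ ··b··> p2
  p2 = b.((rec X. b.b.b.(X + 0)) + 0) ⊢ ··b··> p3
  p3 = (rec X. b.b.b.(X + 0)) + 0 ⊢ ··b··> p1
LTS(Q): 4 reachable states
  q0 = rec X. b.b.b.(0 + X) ⊢ ··b··> q1
  q1 = b.b.(0 + (rec X. b.b.b.(0 + X))) ⊢ ··b··> q2
  q2 = b.(0 + (rec X. b.b.b.(0 + X))) ⊢ ··b··> q3
  q3 = 0 + (rec X. b.b.b.(0 + X)) ⊢ ··b··> q1
Coarsest stable partition (strong bisimilarity classes):
  B0 = {p0, p1, p2, p3, q0, q1, q2, q3}
p0 ∈ B0, q0 ∈ B0 → same block
Bisimilar ⇒ trace-equivalent.

traces(P) = traces(Q)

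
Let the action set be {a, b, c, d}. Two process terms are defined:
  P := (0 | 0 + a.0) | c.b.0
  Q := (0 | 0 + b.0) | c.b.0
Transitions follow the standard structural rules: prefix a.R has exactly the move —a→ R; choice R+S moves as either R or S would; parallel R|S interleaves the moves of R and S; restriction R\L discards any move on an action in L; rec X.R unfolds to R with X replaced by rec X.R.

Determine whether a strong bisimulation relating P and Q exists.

LTS(P): 6 reachable states
  s0 = (0 | 0 + a.0) | c.b.0 → —a→ s1, —c→ s2
  s1 = 0 | c.b.0 → —c→ s3
  s2 = (0 | 0 + a.0) | b.0 → —a→ s3, —b→ s4
  s3 = 0 | b.0 → —b→ s5
  s4 = (0 | 0 + a.0) | 0 → —a→ s5
  s5 = 0 | 0 → ·
LTS(Q): 6 reachable states
  t0 = (0 | 0 + b.0) | c.b.0 → —b→ t1, —c→ t2
  t1 = 0 | c.b.0 → —c→ t3
  t2 = (0 | 0 + b.0) | b.0 → —b→ t3, —b→ t4
  t3 = 0 | b.0 → —b→ t5
  t4 = (0 | 0 + b.0) | 0 → —b→ t5
  t5 = 0 | 0 → ·
Partition-refinement fixed point:
  B0 = {s0}
  B1 = {s1, t1}
  B2 = {s3, t3, t4}
  B3 = {s5, t5}
  B4 = {s2}
  B5 = {s4}
  B6 = {t0}
  B7 = {t2}
s0 ∈ B0, t0 ∈ B6 → different blocks

NO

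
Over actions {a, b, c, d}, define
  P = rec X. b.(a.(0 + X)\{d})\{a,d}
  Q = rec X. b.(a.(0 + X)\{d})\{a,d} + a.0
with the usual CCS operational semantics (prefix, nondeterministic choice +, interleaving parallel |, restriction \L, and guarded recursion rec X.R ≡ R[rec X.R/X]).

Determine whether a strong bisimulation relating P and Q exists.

LTS(P): 2 reachable states
  u0 = rec X. b.(a.(0 + X)\{d})\{a,d} :: =b=> u1
  u1 = (a.(0 + (rec X. b.(a.(0 + X)\{d})\{a,d}))\{d})\{a,d} :: deadlocked
LTS(Q): 3 reachable states
  v0 = rec X. b.(a.(0 + X)\{d})\{a,d} + a.0 :: =a=> v1, =b=> v2
  v1 = 0 :: deadlocked
  v2 = (a.(0 + (rec X. b.(a.(0 + X)\{d})\{a,d} + a.0))\{d})\{a,d} :: deadlocked
Coarsest stable partition (strong bisimilarity classes):
  B0 = {u0}
  B1 = {u1, v1, v2}
  B2 = {v0}
u0 ∈ B0, v0 ∈ B2 → different blocks

P ≁ Q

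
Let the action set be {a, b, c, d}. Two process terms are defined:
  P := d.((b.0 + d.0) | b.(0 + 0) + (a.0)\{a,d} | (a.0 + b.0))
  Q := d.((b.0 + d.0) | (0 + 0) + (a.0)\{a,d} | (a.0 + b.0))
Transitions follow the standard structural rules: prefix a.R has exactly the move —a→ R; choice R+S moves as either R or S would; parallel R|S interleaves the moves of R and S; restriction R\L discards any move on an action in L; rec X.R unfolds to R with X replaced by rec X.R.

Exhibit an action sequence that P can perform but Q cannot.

dbb

P's transition system — 6 states:
  u0 = d.((b.0 + d.0) | b.(0 + 0) + (a.0)\{a,d} | (a.0 + b.0)) ⊢ =d=> u1
  u1 = (b.0 + d.0) | b.(0 + 0) + (a.0)\{a,d} | (a.0 + b.0) ⊢ =a=> u2, =b=> u2, =b=> u3, =b=> u4, =d=> u4
  u2 = (a.0)\{a,d} | 0 ⊢ ·
  u3 = (b.0 + d.0) | (0 + 0) ⊢ =b=> u5, =d=> u5
  u4 = 0 | b.(0 + 0) ⊢ =b=> u5
  u5 = 0 | (0 + 0) ⊢ ·
Q's transition system — 4 states:
  v0 = d.((b.0 + d.0) | (0 + 0) + (a.0)\{a,d} | (a.0 + b.0)) ⊢ =d=> v1
  v1 = (b.0 + d.0) | (0 + 0) + (a.0)\{a,d} | (a.0 + b.0) ⊢ =a=> v2, =b=> v2, =b=> v3, =d=> v3
  v2 = (a.0)\{a,d} | 0 ⊢ ·
  v3 = 0 | (0 + 0) ⊢ ·
Run σ = ⟨dbb⟩ on P: start {u0}
  [1] d ⇒ {u1}
  [2] b ⇒ {u2, u3, u4}
  [3] b ⇒ {u5}
  — P admits the full trace.
Run σ = ⟨dbb⟩ on Q: start {v0}
  [1] d ⇒ {v1}
  [2] b ⇒ {v2, v3}
  [3] b ⇒ ∅ (Q stuck)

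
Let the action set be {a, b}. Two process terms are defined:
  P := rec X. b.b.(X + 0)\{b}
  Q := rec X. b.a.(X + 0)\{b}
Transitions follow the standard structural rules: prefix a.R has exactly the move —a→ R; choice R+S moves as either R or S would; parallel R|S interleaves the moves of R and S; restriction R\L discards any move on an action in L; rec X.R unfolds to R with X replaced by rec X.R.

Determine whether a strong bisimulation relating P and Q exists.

P's transition system — 3 states:
  u0 = rec X. b.b.(X + 0)\{b} → —b→ u1
  u1 = b.((rec X. b.b.(X + 0)\{b}) + 0)\{b} → —b→ u2
  u2 = ((rec X. b.b.(X + 0)\{b}) + 0)\{b} → stopped
Q's transition system — 3 states:
  v0 = rec X. b.a.(X + 0)\{b} → —b→ v1
  v1 = a.((rec X. b.a.(X + 0)\{b}) + 0)\{b} → —a→ v2
  v2 = ((rec X. b.a.(X + 0)\{b}) + 0)\{b} → stopped
Partition-refinement fixed point:
  B0 = {u0}
  B1 = {u1}
  B2 = {u2, v2}
  B3 = {v0}
  B4 = {v1}
u0 ∈ B0, v0 ∈ B3 → different blocks

P ≁ Q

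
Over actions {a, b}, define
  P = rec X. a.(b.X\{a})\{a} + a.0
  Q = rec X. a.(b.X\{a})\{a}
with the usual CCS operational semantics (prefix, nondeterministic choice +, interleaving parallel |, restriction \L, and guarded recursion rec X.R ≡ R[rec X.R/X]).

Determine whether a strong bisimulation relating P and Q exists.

NO

Reachable graph of P (4 states):
  s0 = rec X. a.(b.X\{a})\{a} + a.0 :: -a-> s1, -a-> s2
  s1 = (b.(rec X. a.(b.X\{a})\{a} + a.0)\{a})\{a} :: -b-> s3
  s2 = 0 :: ∅
  s3 = (rec X. a.(b.X\{a})\{a} + a.0)\{a}\{a} :: ∅
Reachable graph of Q (3 states):
  t0 = rec X. a.(b.X\{a})\{a} :: -a-> t1
  t1 = (b.(rec X. a.(b.X\{a})\{a})\{a})\{a} :: -b-> t2
  t2 = (rec X. a.(b.X\{a})\{a})\{a}\{a} :: ∅
Coarsest stable partition (strong bisimilarity classes):
  B0 = {s0}
  B1 = {s2, s3, t2}
  B2 = {s1, t1}
  B3 = {t0}
s0 ∈ B0, t0 ∈ B3 → different blocks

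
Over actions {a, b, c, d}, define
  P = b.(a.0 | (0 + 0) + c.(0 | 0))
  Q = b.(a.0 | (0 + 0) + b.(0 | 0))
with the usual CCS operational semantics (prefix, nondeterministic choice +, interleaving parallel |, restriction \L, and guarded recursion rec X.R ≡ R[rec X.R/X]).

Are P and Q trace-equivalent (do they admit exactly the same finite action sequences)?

traces(P) ≠ traces(Q) — witness ⟨bc⟩

LTS(P): 4 reachable states
  s0 = b.(a.0 | (0 + 0) + c.(0 | 0)) has moves --b--▸ s1
  s1 = a.0 | (0 + 0) + c.(0 | 0) has moves --a--▸ s2, --c--▸ s3
  s2 = 0 | (0 + 0) has moves ∅
  s3 = 0 | 0 has moves ∅
LTS(Q): 4 reachable states
  t0 = b.(a.0 | (0 + 0) + b.(0 | 0)) has moves --b--▸ t1
  t1 = a.0 | (0 + 0) + b.(0 | 0) has moves --a--▸ t2, --b--▸ t3
  t2 = 0 | (0 + 0) has moves ∅
  t3 = 0 | 0 has moves ∅
Trace ⟨bc⟩ through P, begin at {s0}:
  after b @ step 1: {s1}
  after c @ step 2: {s3}
  P completes σ.
Trace ⟨bc⟩ through Q, begin at {t0}:
  after b @ step 1: {t1}
  after c @ step 2: no successor for Q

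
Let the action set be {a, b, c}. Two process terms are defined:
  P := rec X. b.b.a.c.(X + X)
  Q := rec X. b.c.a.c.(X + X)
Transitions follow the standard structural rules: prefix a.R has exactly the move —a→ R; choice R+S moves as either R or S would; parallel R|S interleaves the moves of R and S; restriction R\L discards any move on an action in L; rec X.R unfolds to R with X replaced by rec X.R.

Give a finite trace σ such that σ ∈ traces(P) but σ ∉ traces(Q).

P's transition system — 5 states:
  u0 = rec X. b.b.a.c.(X + X) :: --b--▸ u1
  u1 = b.a.c.((rec X. b.b.a.c.(X + X)) + (rec X. b.b.a.c.(X + X))) :: --b--▸ u2
  u2 = a.c.((rec X. b.b.a.c.(X + X)) + (rec X. b.b.a.c.(X + X))) :: --a--▸ u3
  u3 = c.((rec X. b.b.a.c.(X + X)) + (rec X. b.b.a.c.(X + X))) :: --c--▸ u4
  u4 = (rec X. b.b.a.c.(X + X)) + (rec X. b.b.a.c.(X + X)) :: --b--▸ u1
Q's transition system — 5 states:
  v0 = rec X. b.c.a.c.(X + X) :: --b--▸ v1
  v1 = c.a.c.((rec X. b.c.a.c.(X + X)) + (rec X. b.c.a.c.(X + X))) :: --c--▸ v2
  v2 = a.c.((rec X. b.c.a.c.(X + X)) + (rec X. b.c.a.c.(X + X))) :: --a--▸ v3
  v3 = c.((rec X. b.c.a.c.(X + X)) + (rec X. b.c.a.c.(X + X))) :: --c--▸ v4
  v4 = (rec X. b.c.a.c.(X + X)) + (rec X. b.c.a.c.(X + X)) :: --b--▸ v1
Executing bb from P (initial set {u0}):
  [1] b ⇒ {u1}
  [2] b ⇒ {u2}
  ✓ P
Executing bb from Q (initial set {v0}):
  [1] b ⇒ {v1}
  [2] b ⇒ ∅ (Q stuck)

bb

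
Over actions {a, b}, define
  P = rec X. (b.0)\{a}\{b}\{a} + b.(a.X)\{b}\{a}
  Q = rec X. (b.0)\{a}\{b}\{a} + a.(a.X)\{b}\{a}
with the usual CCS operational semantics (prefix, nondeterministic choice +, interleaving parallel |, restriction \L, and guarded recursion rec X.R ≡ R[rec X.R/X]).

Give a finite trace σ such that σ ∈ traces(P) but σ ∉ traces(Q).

P's transition system — 2 states:
  m0 = rec X. (b.0)\{a}\{b}\{a} + b.(a.X)\{b}\{a} → --b--▸ m1
  m1 = (a.(rec X. (b.0)\{a}\{b}\{a} + b.(a.X)\{b}\{a}))\{b}\{a} → (no moves)
Q's transition system — 2 states:
  n0 = rec X. (b.0)\{a}\{b}\{a} + a.(a.X)\{b}\{a} → --a--▸ n1
  n1 = (a.(rec X. (b.0)\{a}\{b}\{a} + a.(a.X)\{b}\{a}))\{b}\{a} → (no moves)
Trace ⟨b⟩ through P, begin at {m0}:
  [1] b ⇒ {m1}
  P completes σ.
Trace ⟨b⟩ through Q, begin at {n0}:
  [1] b ⇒ ∅ (Q stuck)

b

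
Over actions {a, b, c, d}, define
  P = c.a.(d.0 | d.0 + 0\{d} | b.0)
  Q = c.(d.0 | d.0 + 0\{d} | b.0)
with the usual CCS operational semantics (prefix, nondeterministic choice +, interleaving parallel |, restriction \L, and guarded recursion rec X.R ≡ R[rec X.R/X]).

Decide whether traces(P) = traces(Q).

trace-distinct — witness ⟨ca⟩

P's transition system — 7 states:
  u0 = c.a.(d.0 | d.0 + 0\{d} | b.0) | -c-> u1
  u1 = a.(d.0 | d.0 + 0\{d} | b.0) | -a-> u2
  u2 = d.0 | d.0 + 0\{d} | b.0 | -b-> u3, -d-> u4, -d-> u5
  u3 = 0\{d} | 0 | ∅
  u4 = 0 | d.0 | -d-> u6
  u5 = d.0 | 0 | -d-> u6
  u6 = 0 | 0 | ∅
Q's transition system — 6 states:
  v0 = c.(d.0 | d.0 + 0\{d} | b.0) | -c-> v1
  v1 = d.0 | d.0 + 0\{d} | b.0 | -b-> v2, -d-> v3, -d-> v4
  v2 = 0\{d} | 0 | ∅
  v3 = 0 | d.0 | -d-> v5
  v4 = d.0 | 0 | -d-> v5
  v5 = 0 | 0 | ∅
Executing ca from P (initial set {u0}):
  after c @ step 1: {u1}
  after a @ step 2: {u2}
  ✓ P
Executing ca from Q (initial set {v0}):
  after c @ step 1: {v1}
  after a @ step 2: no successor for Q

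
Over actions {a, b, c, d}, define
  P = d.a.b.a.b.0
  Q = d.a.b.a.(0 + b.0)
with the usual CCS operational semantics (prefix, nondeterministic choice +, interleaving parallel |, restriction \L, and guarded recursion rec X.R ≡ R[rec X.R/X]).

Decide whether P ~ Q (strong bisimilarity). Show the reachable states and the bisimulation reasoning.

YES

Reachable graph of P (6 states):
  s0 = d.a.b.a.b.0 → --d--▸ s1
  s1 = a.b.a.b.0 → --a--▸ s2
  s2 = b.a.b.0 → --b--▸ s3
  s3 = a.b.0 → --a--▸ s4
  s4 = b.0 → --b--▸ s5
  s5 = 0 → ∅
Reachable graph of Q (6 states):
  t0 = d.a.b.a.(0 + b.0) → --d--▸ t1
  t1 = a.b.a.(0 + b.0) → --a--▸ t2
  t2 = b.a.(0 + b.0) → --b--▸ t3
  t3 = a.(0 + b.0) → --a--▸ t4
  t4 = 0 + b.0 → --b--▸ t5
  t5 = 0 → ∅
Partition-refinement fixed point:
  B0 = {s0, t0}
  B1 = {s1, t1}
  B2 = {s2, t2}
  B3 = {s3, t3}
  B4 = {s4, t4}
  B5 = {s5, t5}
s0 ∈ B0, t0 ∈ B0 → same block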